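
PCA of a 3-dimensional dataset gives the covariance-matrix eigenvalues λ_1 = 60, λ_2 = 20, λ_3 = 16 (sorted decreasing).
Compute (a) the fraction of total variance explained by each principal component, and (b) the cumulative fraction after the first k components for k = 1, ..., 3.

Step 1 — total variance = trace(Sigma) = Σ λ_i = 60 + 20 + 16 = 96.

Step 2 — fraction explained by component i = λ_i / Σ λ:
  PC1: 60/96 = 0.625
  PC2: 20/96 = 0.2083
  PC3: 16/96 = 0.1667

Step 3 — cumulative fraction after k components = (λ_1 + ... + λ_k) / Σ λ:
  k = 1: 60/96 = 0.625
  k = 2: (60 + 20)/96 = 80/96 = 0.8333
  k = 3: (60 + 20 + 16)/96 = 96/96 = 1

Summary (fraction, with percent):

explained: PC1 0.625 (62.5%), PC2 0.2083 (20.83%), PC3 0.1667 (16.67%);  cumulative: 0.625, 0.8333, 1


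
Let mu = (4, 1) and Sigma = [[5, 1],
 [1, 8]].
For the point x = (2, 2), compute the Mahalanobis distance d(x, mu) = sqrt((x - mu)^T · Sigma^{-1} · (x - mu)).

Step 1 — centre the observation: (x - mu) = (-2, 1).

Step 2 — invert Sigma. det(Sigma) = 5·8 - (1)² = 39.
  Sigma^{-1} = (1/det) · [[d, -b], [-b, a]] = [[0.2051, -0.0256],
 [-0.0256, 0.1282]].

Step 3 — form the quadratic (x - mu)^T · Sigma^{-1} · (x - mu):
  Sigma^{-1} · (x - mu) = (-0.4359, 0.1795).
  (x - mu)^T · [Sigma^{-1} · (x - mu)] = (-2)·(-0.4359) + (1)·(0.1795) = 1.0513.

Step 4 — take square root: d = √(1.0513) ≈ 1.0253.

d(x, mu) = √(1.0513) ≈ 1.0253


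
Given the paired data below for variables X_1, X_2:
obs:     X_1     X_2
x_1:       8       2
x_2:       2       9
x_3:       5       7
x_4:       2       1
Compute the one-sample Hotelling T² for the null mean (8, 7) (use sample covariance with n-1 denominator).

Step 1 — sample mean vector:
  mean(X_1) = (8 + 2 + 5 + 2) / 4 = 17/4 = 4.25
  mean(X_2) = (2 + 9 + 7 + 1) / 4 = 19/4 = 4.75
  x̄ = (4.25, 4.75),  deviation x̄ - mu_0 = (4.25, 4.75) - (8, 7) = (-3.75, -2.25).

Step 2 — sample covariance matrix, S[i,j] = (1/(n-1)) · Σ_k (x_{k,i} - mean_i) · (x_{k,j} - mean_j), divisor n-1 = 3:
  S[X_1,X_1] = ((3.75)·(3.75) + (-2.25)·(-2.25) + (0.75)·(0.75) + (-2.25)·(-2.25)) / 3 = 24.75/3 = 8.25
  S[X_1,X_2] = ((3.75)·(-2.75) + (-2.25)·(4.25) + (0.75)·(2.25) + (-2.25)·(-3.75)) / 3 = -9.75/3 = -3.25
  S[X_2,X_2] = ((-2.75)·(-2.75) + (4.25)·(4.25) + (2.25)·(2.25) + (-3.75)·(-3.75)) / 3 = 44.75/3 = 14.9167
  S = [[8.25, -3.25],
 [-3.25, 14.9167]].

Step 3 — invert S. det(S) = 8.25·14.9167 - (-3.25)² = 112.5.
  S^{-1} = (1/det) · [[d, -b], [-b, a]] = [[0.1326, 0.0289],
 [0.0289, 0.0733]].

Step 4 — quadratic form (x̄ - mu_0)^T · S^{-1} · (x̄ - mu_0):
  S^{-1} · (x̄ - mu_0) = (-0.5622, -0.2733),
  (x̄ - mu_0)^T · [...] = (-3.75)·(-0.5622) + (-2.25)·(-0.2733) = 2.7233.

Step 5 — scale by n: T² = 4 · 2.7233 = 10.8933.

T² ≈ 10.8933


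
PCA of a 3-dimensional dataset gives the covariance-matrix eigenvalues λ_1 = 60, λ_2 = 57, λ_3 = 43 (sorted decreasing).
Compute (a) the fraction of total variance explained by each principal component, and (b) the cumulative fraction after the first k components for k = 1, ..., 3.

Step 1 — total variance = trace(Sigma) = Σ λ_i = 60 + 57 + 43 = 160.

Step 2 — fraction explained by component i = λ_i / Σ λ:
  PC1: 60/160 = 0.375
  PC2: 57/160 = 0.3563
  PC3: 43/160 = 0.2687

Step 3 — cumulative fraction after k components = (λ_1 + ... + λ_k) / Σ λ:
  k = 1: 60/160 = 0.375
  k = 2: (60 + 57)/160 = 117/160 = 0.7312
  k = 3: (60 + 57 + 43)/160 = 160/160 = 1

Summary (fraction, with percent):

explained: PC1 0.375 (37.5%), PC2 0.3563 (35.62%), PC3 0.2687 (26.88%);  cumulative: 0.375, 0.7312, 1


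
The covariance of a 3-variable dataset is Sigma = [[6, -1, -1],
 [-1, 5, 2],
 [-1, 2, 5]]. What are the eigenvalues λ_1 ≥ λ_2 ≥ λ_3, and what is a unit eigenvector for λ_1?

Step 1 — characteristic polynomial p(λ) = det(λI - Sigma) = λ³ - tr·λ² + c_1·λ - det, where tr = trace, c_1 = sum of the principal 2×2 minors, det = det(Sigma):
  tr = 6 + 5 + 5 = 16,
  c_1 = (6·5 - (-1)²) + (6·5 - (-1)²) + (5·5 - (2)²) = 29 + 29 + 21 = 79,
  det = 6·(5·5 - (2)²) - (-1)·((-1)·5 - (2)·(-1)) + (-1)·((-1)·(2) - 5·(-1)) = 6·(21) - (-1)·(-3) + (-1)·(3) = 120.
  So p(λ) = λ³ - 16λ² + 79λ - 120.
Step 2 — look for an integer root (rational root theorem: any rational root is an integer divisor of 120). Testing λ = 3:
  p(3) = 27 - 144 + 237 - 120 = 0  ✓
  Dividing out (λ - 3): p(λ) = (λ - 3)(λ² - 13λ + 40).
Step 3 — remaining eigenvalues from the quadratic λ² - 13λ + 40 = 0:
  Δ = 13² - 4·40 = 169 - 160 = 9,  λ = (13 ± √9)/2 = (13 ± 3)/2 = 8 or 5.
  Sorted: λ_1 = 8,  λ_2 = 5,  λ_3 = 3  (check: sum = 16 = tr ✓).

Step 4 — unit eigenvector for λ_1 = 8: v spans the null space of (Sigma - λ_1 I), whose rows are
  r_1 = (-2, -1, -1),  r_2 = (-1, -3, 2),  r_3 = (-1, 2, -3).
  v is orthogonal to every row, so take v ∝ r_1 × r_2 = ((-1)·(2) - (-1)·(-3), (-1)·(-1) - (-2)·(2), (-2)·(-3) - (-1)·(-1)) = (-5, 5, 5).
  Rescale (divide by 5; multiply by -1 so the first nonzero entry is positive): u = (1, -1, -1).
  ||u|| = √((1)² + (-1)² + (-1)²) = √(3) ≈ 1.7321,  v_1 = u/||u|| ≈ (0.5774, -0.5774, -0.5774) (||v_1|| = 1).

λ_1 = 8,  λ_2 = 5,  λ_3 = 3;  v_1 ≈ (0.5774, -0.5774, -0.5774)


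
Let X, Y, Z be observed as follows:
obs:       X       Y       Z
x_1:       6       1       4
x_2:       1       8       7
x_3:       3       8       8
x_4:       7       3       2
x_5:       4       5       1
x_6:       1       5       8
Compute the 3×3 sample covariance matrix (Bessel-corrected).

Step 1 — column means:
  mean(X) = (6 + 1 + 3 + 7 + 4 + 1) / 6 = 22/6 = 3.6667
  mean(Y) = (1 + 8 + 8 + 3 + 5 + 5) / 6 = 30/6 = 5
  mean(Z) = (4 + 7 + 8 + 2 + 1 + 8) / 6 = 30/6 = 5

Step 2 — sample covariance S[i,j] = (1/(n-1)) · Σ_k (x_{k,i} - mean_i) · (x_{k,j} - mean_j), with n-1 = 5.
  S[X,X] = ((2.3333)·(2.3333) + (-2.6667)·(-2.6667) + (-0.6667)·(-0.6667) + (3.3333)·(3.3333) + (0.3333)·(0.3333) + (-2.6667)·(-2.6667)) / 5 = 31.3333/5 = 6.2667
  S[X,Y] = ((2.3333)·(-4) + (-2.6667)·(3) + (-0.6667)·(3) + (3.3333)·(-2) + (0.3333)·(0) + (-2.6667)·(0)) / 5 = -26/5 = -5.2
  S[X,Z] = ((2.3333)·(-1) + (-2.6667)·(2) + (-0.6667)·(3) + (3.3333)·(-3) + (0.3333)·(-4) + (-2.6667)·(3)) / 5 = -29/5 = -5.8
  S[Y,Y] = ((-4)·(-4) + (3)·(3) + (3)·(3) + (-2)·(-2) + (0)·(0) + (0)·(0)) / 5 = 38/5 = 7.6
  S[Y,Z] = ((-4)·(-1) + (3)·(2) + (3)·(3) + (-2)·(-3) + (0)·(-4) + (0)·(3)) / 5 = 25/5 = 5
  S[Z,Z] = ((-1)·(-1) + (2)·(2) + (3)·(3) + (-3)·(-3) + (-4)·(-4) + (3)·(3)) / 5 = 48/5 = 9.6

S is symmetric (S[j,i] = S[i,j]). Assembling:

S = [[6.2667, -5.2, -5.8],
 [-5.2, 7.6, 5],
 [-5.8, 5, 9.6]]


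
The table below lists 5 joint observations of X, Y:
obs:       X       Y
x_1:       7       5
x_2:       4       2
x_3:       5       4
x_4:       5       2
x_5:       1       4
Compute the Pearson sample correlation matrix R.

Step 1 — column means:
  mean(X) = (7 + 4 + 5 + 5 + 1) / 5 = 22/5 = 4.4
  mean(Y) = (5 + 2 + 4 + 2 + 4) / 5 = 17/5 = 3.4

Step 2 — sample variances and covariances s[i,j] = (1/(n-1)) · Σ_k (x_{k,i} - mean_i) · (x_{k,j} - mean_j), with n-1 = 4:
  s[X,X] = ((2.6)·(2.6) + (-0.4)·(-0.4) + (0.6)·(0.6) + (0.6)·(0.6) + (-3.4)·(-3.4)) / 4 = 19.2/4 = 4.8
  s[X,Y] = ((2.6)·(1.6) + (-0.4)·(-1.4) + (0.6)·(0.6) + (0.6)·(-1.4) + (-3.4)·(0.6)) / 4 = 2.2/4 = 0.55
  s[Y,Y] = ((1.6)·(1.6) + (-1.4)·(-1.4) + (0.6)·(0.6) + (-1.4)·(-1.4) + (0.6)·(0.6)) / 4 = 7.2/4 = 1.8
  Sample standard deviations s_i = √(s[i,i]):
  s(X) = √(4.8) = 2.1909
  s(Y) = √(1.8) = 1.3416

Step 3 — r_{ij} = s_{ij} / (s_i · s_j):
  r[X,X] = 1 (diagonal).
  r[X,Y] = 0.55 / (2.1909 · 1.3416) = 0.55 / 2.9394 = 0.1871
  r[Y,Y] = 1 (diagonal).

R is symmetric with unit diagonal. Assembling:

R = [[1, 0.1871],
 [0.1871, 1]]


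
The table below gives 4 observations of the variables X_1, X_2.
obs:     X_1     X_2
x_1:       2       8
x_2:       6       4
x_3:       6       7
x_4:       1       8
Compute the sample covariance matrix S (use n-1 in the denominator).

Step 1 — column means:
  mean(X_1) = (2 + 6 + 6 + 1) / 4 = 15/4 = 3.75
  mean(X_2) = (8 + 4 + 7 + 8) / 4 = 27/4 = 6.75

Step 2 — sample covariance S[i,j] = (1/(n-1)) · Σ_k (x_{k,i} - mean_i) · (x_{k,j} - mean_j), with n-1 = 3.
  S[X_1,X_1] = ((-1.75)·(-1.75) + (2.25)·(2.25) + (2.25)·(2.25) + (-2.75)·(-2.75)) / 3 = 20.75/3 = 6.9167
  S[X_1,X_2] = ((-1.75)·(1.25) + (2.25)·(-2.75) + (2.25)·(0.25) + (-2.75)·(1.25)) / 3 = -11.25/3 = -3.75
  S[X_2,X_2] = ((1.25)·(1.25) + (-2.75)·(-2.75) + (0.25)·(0.25) + (1.25)·(1.25)) / 3 = 10.75/3 = 3.5833

S is symmetric (S[j,i] = S[i,j]). Assembling:

S = [[6.9167, -3.75],
 [-3.75, 3.5833]]


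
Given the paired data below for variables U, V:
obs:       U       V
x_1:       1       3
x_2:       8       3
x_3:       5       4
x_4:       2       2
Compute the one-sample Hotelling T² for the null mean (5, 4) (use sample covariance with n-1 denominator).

Step 1 — sample mean vector:
  mean(U) = (1 + 8 + 5 + 2) / 4 = 16/4 = 4
  mean(V) = (3 + 3 + 4 + 2) / 4 = 12/4 = 3
  x̄ = (4, 3),  deviation x̄ - mu_0 = (4, 3) - (5, 4) = (-1, -1).

Step 2 — sample covariance matrix, S[i,j] = (1/(n-1)) · Σ_k (x_{k,i} - mean_i) · (x_{k,j} - mean_j), divisor n-1 = 3:
  S[U,U] = ((-3)·(-3) + (4)·(4) + (1)·(1) + (-2)·(-2)) / 3 = 30/3 = 10
  S[U,V] = ((-3)·(0) + (4)·(0) + (1)·(1) + (-2)·(-1)) / 3 = 3/3 = 1
  S[V,V] = ((0)·(0) + (0)·(0) + (1)·(1) + (-1)·(-1)) / 3 = 2/3 = 0.6667
  S = [[10, 1],
 [1, 0.6667]].

Step 3 — invert S. det(S) = 10·0.6667 - (1)² = 5.6667.
  S^{-1} = (1/det) · [[d, -b], [-b, a]] = [[0.1176, -0.1765],
 [-0.1765, 1.7647]].

Step 4 — quadratic form (x̄ - mu_0)^T · S^{-1} · (x̄ - mu_0):
  S^{-1} · (x̄ - mu_0) = (0.0588, -1.5882),
  (x̄ - mu_0)^T · [...] = (-1)·(0.0588) + (-1)·(-1.5882) = 1.5294.

Step 5 — scale by n: T² = 4 · 1.5294 = 6.1176.

T² ≈ 6.1176


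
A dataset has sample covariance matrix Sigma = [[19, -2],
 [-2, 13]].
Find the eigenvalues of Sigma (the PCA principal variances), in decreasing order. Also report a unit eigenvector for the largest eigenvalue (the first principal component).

Step 1 — characteristic polynomial of 2×2 Sigma:
  det(Sigma - λI) = λ² - trace · λ + det = 0.
  trace = 19 + 13 = 32, det = 19·13 - (-2)² = 243.
Step 2 — discriminant:
  Δ = trace² - 4·det = 1024 - 972 = 52.
Step 3 — eigenvalues:
  λ = (trace ± √Δ)/2 = (32 ± 7.2111)/2,
  λ_1 = 19.6056,  λ_2 = 12.3944.

Step 4 — unit eigenvector for λ_1: solve (Sigma - λ_1 I)v = 0. First row:
  (19 - 19.6056)·v_x + (-2)·v_y = 0, i.e. (-0.6056)·v_x + (-2)·v_y = 0,
  so v ∝ (b, λ_1 - a) = (-2, 0.6056); multiply by -1 so the first entry is positive: u = (2, -0.6056).
  ||u|| = √((2)² + (-0.6056)²) = √(4.3667) ≈ 2.0897,
  v_1 = u/||u|| ≈ (0.9571, -0.2898) (||v_1|| = 1).

λ_1 = 19.6056,  λ_2 = 12.3944;  v_1 ≈ (0.9571, -0.2898)


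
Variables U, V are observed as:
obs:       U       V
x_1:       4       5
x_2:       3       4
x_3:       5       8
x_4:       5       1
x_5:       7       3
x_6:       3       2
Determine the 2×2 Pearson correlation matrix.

Step 1 — column means:
  mean(U) = (4 + 3 + 5 + 5 + 7 + 3) / 6 = 27/6 = 4.5
  mean(V) = (5 + 4 + 8 + 1 + 3 + 2) / 6 = 23/6 = 3.8333

Step 2 — sample variances and covariances s[i,j] = (1/(n-1)) · Σ_k (x_{k,i} - mean_i) · (x_{k,j} - mean_j), with n-1 = 5:
  s[U,U] = ((-0.5)·(-0.5) + (-1.5)·(-1.5) + (0.5)·(0.5) + (0.5)·(0.5) + (2.5)·(2.5) + (-1.5)·(-1.5)) / 5 = 11.5/5 = 2.3
  s[U,V] = ((-0.5)·(1.1667) + (-1.5)·(0.1667) + (0.5)·(4.1667) + (0.5)·(-2.8333) + (2.5)·(-0.8333) + (-1.5)·(-1.8333)) / 5 = 0.5/5 = 0.1
  s[V,V] = ((1.1667)·(1.1667) + (0.1667)·(0.1667) + (4.1667)·(4.1667) + (-2.8333)·(-2.8333) + (-0.8333)·(-0.8333) + (-1.8333)·(-1.8333)) / 5 = 30.8333/5 = 6.1667
  Sample standard deviations s_i = √(s[i,i]):
  s(U) = √(2.3) = 1.5166
  s(V) = √(6.1667) = 2.4833

Step 3 — r_{ij} = s_{ij} / (s_i · s_j):
  r[U,U] = 1 (diagonal).
  r[U,V] = 0.1 / (1.5166 · 2.4833) = 0.1 / 3.7661 = 0.0266
  r[V,V] = 1 (diagonal).

R is symmetric with unit diagonal. Assembling:

R = [[1, 0.0266],
 [0.0266, 1]]


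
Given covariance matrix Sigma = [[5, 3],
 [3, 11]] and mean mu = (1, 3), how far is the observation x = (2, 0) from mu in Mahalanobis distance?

Step 1 — centre the observation: (x - mu) = (1, -3).

Step 2 — invert Sigma. det(Sigma) = 5·11 - (3)² = 46.
  Sigma^{-1} = (1/det) · [[d, -b], [-b, a]] = [[0.2391, -0.0652],
 [-0.0652, 0.1087]].

Step 3 — form the quadratic (x - mu)^T · Sigma^{-1} · (x - mu):
  Sigma^{-1} · (x - mu) = (0.4348, -0.3913).
  (x - mu)^T · [Sigma^{-1} · (x - mu)] = (1)·(0.4348) + (-3)·(-0.3913) = 1.6087.

Step 4 — take square root: d = √(1.6087) ≈ 1.2683.

d(x, mu) = √(1.6087) ≈ 1.2683


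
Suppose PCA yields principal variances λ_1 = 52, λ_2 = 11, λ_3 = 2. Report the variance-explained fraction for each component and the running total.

Step 1 — total variance = trace(Sigma) = Σ λ_i = 52 + 11 + 2 = 65.

Step 2 — fraction explained by component i = λ_i / Σ λ:
  PC1: 52/65 = 0.8
  PC2: 11/65 = 0.1692
  PC3: 2/65 = 0.0308

Step 3 — cumulative fraction after k components = (λ_1 + ... + λ_k) / Σ λ:
  k = 1: 52/65 = 0.8
  k = 2: (52 + 11)/65 = 63/65 = 0.9692
  k = 3: (52 + 11 + 2)/65 = 65/65 = 1

Summary (fraction, with percent):

explained: PC1 0.8 (80%), PC2 0.1692 (16.92%), PC3 0.0308 (3.08%);  cumulative: 0.8, 0.9692, 1


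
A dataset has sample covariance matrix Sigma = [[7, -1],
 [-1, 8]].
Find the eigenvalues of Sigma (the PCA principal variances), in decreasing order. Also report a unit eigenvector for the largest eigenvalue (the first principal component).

Step 1 — characteristic polynomial of 2×2 Sigma:
  det(Sigma - λI) = λ² - trace · λ + det = 0.
  trace = 7 + 8 = 15, det = 7·8 - (-1)² = 55.
Step 2 — discriminant:
  Δ = trace² - 4·det = 225 - 220 = 5.
Step 3 — eigenvalues:
  λ = (trace ± √Δ)/2 = (15 ± 2.2361)/2,
  λ_1 = 8.618,  λ_2 = 6.382.

Step 4 — unit eigenvector for λ_1: solve (Sigma - λ_1 I)v = 0. First row:
  (7 - 8.618)·v_x + (-1)·v_y = 0, i.e. (-1.618)·v_x + (-1)·v_y = 0,
  so v ∝ (b, λ_1 - a) = (-1, 1.618); multiply by -1 so the first entry is positive: u = (1, -1.618).
  ||u|| = √((1)² + (-1.618)²) = √(3.618) ≈ 1.9021,
  v_1 = u/||u|| ≈ (0.5257, -0.8507) (||v_1|| = 1).

λ_1 = 8.618,  λ_2 = 6.382;  v_1 ≈ (0.5257, -0.8507)


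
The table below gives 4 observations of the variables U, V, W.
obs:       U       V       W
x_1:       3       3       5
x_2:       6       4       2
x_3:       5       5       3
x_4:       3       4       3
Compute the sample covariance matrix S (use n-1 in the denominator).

Step 1 — column means:
  mean(U) = (3 + 6 + 5 + 3) / 4 = 17/4 = 4.25
  mean(V) = (3 + 4 + 5 + 4) / 4 = 16/4 = 4
  mean(W) = (5 + 2 + 3 + 3) / 4 = 13/4 = 3.25

Step 2 — sample covariance S[i,j] = (1/(n-1)) · Σ_k (x_{k,i} - mean_i) · (x_{k,j} - mean_j), with n-1 = 3.
  S[U,U] = ((-1.25)·(-1.25) + (1.75)·(1.75) + (0.75)·(0.75) + (-1.25)·(-1.25)) / 3 = 6.75/3 = 2.25
  S[U,V] = ((-1.25)·(-1) + (1.75)·(0) + (0.75)·(1) + (-1.25)·(0)) / 3 = 2/3 = 0.6667
  S[U,W] = ((-1.25)·(1.75) + (1.75)·(-1.25) + (0.75)·(-0.25) + (-1.25)·(-0.25)) / 3 = -4.25/3 = -1.4167
  S[V,V] = ((-1)·(-1) + (0)·(0) + (1)·(1) + (0)·(0)) / 3 = 2/3 = 0.6667
  S[V,W] = ((-1)·(1.75) + (0)·(-1.25) + (1)·(-0.25) + (0)·(-0.25)) / 3 = -2/3 = -0.6667
  S[W,W] = ((1.75)·(1.75) + (-1.25)·(-1.25) + (-0.25)·(-0.25) + (-0.25)·(-0.25)) / 3 = 4.75/3 = 1.5833

S is symmetric (S[j,i] = S[i,j]). Assembling:

S = [[2.25, 0.6667, -1.4167],
 [0.6667, 0.6667, -0.6667],
 [-1.4167, -0.6667, 1.5833]]


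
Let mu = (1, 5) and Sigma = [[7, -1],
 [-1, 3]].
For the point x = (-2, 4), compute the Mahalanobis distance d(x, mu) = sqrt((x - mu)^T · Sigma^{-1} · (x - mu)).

Step 1 — centre the observation: (x - mu) = (-3, -1).

Step 2 — invert Sigma. det(Sigma) = 7·3 - (-1)² = 20.
  Sigma^{-1} = (1/det) · [[d, -b], [-b, a]] = [[0.15, 0.05],
 [0.05, 0.35]].

Step 3 — form the quadratic (x - mu)^T · Sigma^{-1} · (x - mu):
  Sigma^{-1} · (x - mu) = (-0.5, -0.5).
  (x - mu)^T · [Sigma^{-1} · (x - mu)] = (-3)·(-0.5) + (-1)·(-0.5) = 2.

Step 4 — take square root: d = √(2) ≈ 1.4142.

d(x, mu) = √(2) ≈ 1.4142


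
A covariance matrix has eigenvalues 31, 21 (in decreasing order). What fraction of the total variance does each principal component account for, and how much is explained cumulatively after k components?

Step 1 — total variance = trace(Sigma) = Σ λ_i = 31 + 21 = 52.

Step 2 — fraction explained by component i = λ_i / Σ λ:
  PC1: 31/52 = 0.5962
  PC2: 21/52 = 0.4038

Step 3 — cumulative fraction after k components = (λ_1 + ... + λ_k) / Σ λ:
  k = 1: 31/52 = 0.5962
  k = 2: (31 + 21)/52 = 52/52 = 1

Summary (fraction, with percent):

explained: PC1 0.5962 (59.62%), PC2 0.4038 (40.38%);  cumulative: 0.5962, 1


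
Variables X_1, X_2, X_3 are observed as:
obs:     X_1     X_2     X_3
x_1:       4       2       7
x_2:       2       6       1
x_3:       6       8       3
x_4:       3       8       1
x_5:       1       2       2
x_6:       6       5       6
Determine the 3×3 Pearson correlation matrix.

Step 1 — column means:
  mean(X_1) = (4 + 2 + 6 + 3 + 1 + 6) / 6 = 22/6 = 3.6667
  mean(X_2) = (2 + 6 + 8 + 8 + 2 + 5) / 6 = 31/6 = 5.1667
  mean(X_3) = (7 + 1 + 3 + 1 + 2 + 6) / 6 = 20/6 = 3.3333

Step 2 — sample variances and covariances s[i,j] = (1/(n-1)) · Σ_k (x_{k,i} - mean_i) · (x_{k,j} - mean_j), with n-1 = 5:
  s[X_1,X_1] = ((0.3333)·(0.3333) + (-1.6667)·(-1.6667) + (2.3333)·(2.3333) + (-0.6667)·(-0.6667) + (-2.6667)·(-2.6667) + (2.3333)·(2.3333)) / 5 = 21.3333/5 = 4.2667
  s[X_1,X_2] = ((0.3333)·(-3.1667) + (-1.6667)·(0.8333) + (2.3333)·(2.8333) + (-0.6667)·(2.8333) + (-2.6667)·(-3.1667) + (2.3333)·(-0.1667)) / 5 = 10.3333/5 = 2.0667
  s[X_1,X_3] = ((0.3333)·(3.6667) + (-1.6667)·(-2.3333) + (2.3333)·(-0.3333) + (-0.6667)·(-2.3333) + (-2.6667)·(-1.3333) + (2.3333)·(2.6667)) / 5 = 15.6667/5 = 3.1333
  s[X_2,X_2] = ((-3.1667)·(-3.1667) + (0.8333)·(0.8333) + (2.8333)·(2.8333) + (2.8333)·(2.8333) + (-3.1667)·(-3.1667) + (-0.1667)·(-0.1667)) / 5 = 36.8333/5 = 7.3667
  s[X_2,X_3] = ((-3.1667)·(3.6667) + (0.8333)·(-2.3333) + (2.8333)·(-0.3333) + (2.8333)·(-2.3333) + (-3.1667)·(-1.3333) + (-0.1667)·(2.6667)) / 5 = -17.3333/5 = -3.4667
  s[X_3,X_3] = ((3.6667)·(3.6667) + (-2.3333)·(-2.3333) + (-0.3333)·(-0.3333) + (-2.3333)·(-2.3333) + (-1.3333)·(-1.3333) + (2.6667)·(2.6667)) / 5 = 33.3333/5 = 6.6667
  Sample standard deviations s_i = √(s[i,i]):
  s(X_1) = √(4.2667) = 2.0656
  s(X_2) = √(7.3667) = 2.7142
  s(X_3) = √(6.6667) = 2.582

Step 3 — r_{ij} = s_{ij} / (s_i · s_j):
  r[X_1,X_1] = 1 (diagonal).
  r[X_1,X_2] = 2.0667 / (2.0656 · 2.7142) = 2.0667 / 5.6063 = 0.3686
  r[X_1,X_3] = 3.1333 / (2.0656 · 2.582) = 3.1333 / 5.3333 = 0.5875
  r[X_2,X_2] = 1 (diagonal).
  r[X_2,X_3] = -3.4667 / (2.7142 · 2.582) = -3.4667 / 7.0079 = -0.4947
  r[X_3,X_3] = 1 (diagonal).

R is symmetric with unit diagonal. Assembling:

R = [[1, 0.3686, 0.5875],
 [0.3686, 1, -0.4947],
 [0.5875, -0.4947, 1]]


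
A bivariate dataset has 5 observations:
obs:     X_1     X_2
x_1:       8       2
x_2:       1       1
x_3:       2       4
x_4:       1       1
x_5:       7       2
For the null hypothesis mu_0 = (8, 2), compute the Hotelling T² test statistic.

Step 1 — sample mean vector:
  mean(X_1) = (8 + 1 + 2 + 1 + 7) / 5 = 19/5 = 3.8
  mean(X_2) = (2 + 1 + 4 + 1 + 2) / 5 = 10/5 = 2
  x̄ = (3.8, 2),  deviation x̄ - mu_0 = (3.8, 2) - (8, 2) = (-4.2, 0).

Step 2 — sample covariance matrix, S[i,j] = (1/(n-1)) · Σ_k (x_{k,i} - mean_i) · (x_{k,j} - mean_j), divisor n-1 = 4:
  S[X_1,X_1] = ((4.2)·(4.2) + (-2.8)·(-2.8) + (-1.8)·(-1.8) + (-2.8)·(-2.8) + (3.2)·(3.2)) / 4 = 46.8/4 = 11.7
  S[X_1,X_2] = ((4.2)·(0) + (-2.8)·(-1) + (-1.8)·(2) + (-2.8)·(-1) + (3.2)·(0)) / 4 = 2/4 = 0.5
  S[X_2,X_2] = ((0)·(0) + (-1)·(-1) + (2)·(2) + (-1)·(-1) + (0)·(0)) / 4 = 6/4 = 1.5
  S = [[11.7, 0.5],
 [0.5, 1.5]].

Step 3 — invert S. det(S) = 11.7·1.5 - (0.5)² = 17.3.
  S^{-1} = (1/det) · [[d, -b], [-b, a]] = [[0.0867, -0.0289],
 [-0.0289, 0.6763]].

Step 4 — quadratic form (x̄ - mu_0)^T · S^{-1} · (x̄ - mu_0):
  S^{-1} · (x̄ - mu_0) = (-0.3642, 0.1214),
  (x̄ - mu_0)^T · [...] = (-4.2)·(-0.3642) + (0)·(0.1214) = 1.5295.

Step 5 — scale by n: T² = 5 · 1.5295 = 7.6474.

T² ≈ 7.6474


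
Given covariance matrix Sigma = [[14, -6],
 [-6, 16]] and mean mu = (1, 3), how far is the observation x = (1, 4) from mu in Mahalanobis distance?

Step 1 — centre the observation: (x - mu) = (0, 1).

Step 2 — invert Sigma. det(Sigma) = 14·16 - (-6)² = 188.
  Sigma^{-1} = (1/det) · [[d, -b], [-b, a]] = [[0.0851, 0.0319],
 [0.0319, 0.0745]].

Step 3 — form the quadratic (x - mu)^T · Sigma^{-1} · (x - mu):
  Sigma^{-1} · (x - mu) = (0.0319, 0.0745).
  (x - mu)^T · [Sigma^{-1} · (x - mu)] = (0)·(0.0319) + (1)·(0.0745) = 0.0745.

Step 4 — take square root: d = √(0.0745) ≈ 0.2729.

d(x, mu) = √(0.0745) ≈ 0.2729


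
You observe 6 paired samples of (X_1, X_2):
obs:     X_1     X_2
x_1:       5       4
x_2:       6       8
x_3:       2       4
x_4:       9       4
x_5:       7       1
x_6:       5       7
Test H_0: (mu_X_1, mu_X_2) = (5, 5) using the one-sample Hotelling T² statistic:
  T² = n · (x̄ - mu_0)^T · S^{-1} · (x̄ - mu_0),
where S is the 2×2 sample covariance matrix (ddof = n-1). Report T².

Step 1 — sample mean vector:
  mean(X_1) = (5 + 6 + 2 + 9 + 7 + 5) / 6 = 34/6 = 5.6667
  mean(X_2) = (4 + 8 + 4 + 4 + 1 + 7) / 6 = 28/6 = 4.6667
  x̄ = (5.6667, 4.6667),  deviation x̄ - mu_0 = (5.6667, 4.6667) - (5, 5) = (0.6667, -0.3333).

Step 2 — sample covariance matrix, S[i,j] = (1/(n-1)) · Σ_k (x_{k,i} - mean_i) · (x_{k,j} - mean_j), divisor n-1 = 5:
  S[X_1,X_1] = ((-0.6667)·(-0.6667) + (0.3333)·(0.3333) + (-3.6667)·(-3.6667) + (3.3333)·(3.3333) + (1.3333)·(1.3333) + (-0.6667)·(-0.6667)) / 5 = 27.3333/5 = 5.4667
  S[X_1,X_2] = ((-0.6667)·(-0.6667) + (0.3333)·(3.3333) + (-3.6667)·(-0.6667) + (3.3333)·(-0.6667) + (1.3333)·(-3.6667) + (-0.6667)·(2.3333)) / 5 = -4.6667/5 = -0.9333
  S[X_2,X_2] = ((-0.6667)·(-0.6667) + (3.3333)·(3.3333) + (-0.6667)·(-0.6667) + (-0.6667)·(-0.6667) + (-3.6667)·(-3.6667) + (2.3333)·(2.3333)) / 5 = 31.3333/5 = 6.2667
  S = [[5.4667, -0.9333],
 [-0.9333, 6.2667]].

Step 3 — invert S. det(S) = 5.4667·6.2667 - (-0.9333)² = 33.3867.
  S^{-1} = (1/det) · [[d, -b], [-b, a]] = [[0.1877, 0.028],
 [0.028, 0.1637]].

Step 4 — quadratic form (x̄ - mu_0)^T · S^{-1} · (x̄ - mu_0):
  S^{-1} · (x̄ - mu_0) = (0.1158, -0.0359),
  (x̄ - mu_0)^T · [...] = (0.6667)·(0.1158) + (-0.3333)·(-0.0359) = 0.0892.

Step 5 — scale by n: T² = 6 · 0.0892 = 0.5351.

T² ≈ 0.5351


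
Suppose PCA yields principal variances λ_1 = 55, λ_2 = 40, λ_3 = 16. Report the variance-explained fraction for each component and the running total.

Step 1 — total variance = trace(Sigma) = Σ λ_i = 55 + 40 + 16 = 111.

Step 2 — fraction explained by component i = λ_i / Σ λ:
  PC1: 55/111 = 0.4955
  PC2: 40/111 = 0.3604
  PC3: 16/111 = 0.1441

Step 3 — cumulative fraction after k components = (λ_1 + ... + λ_k) / Σ λ:
  k = 1: 55/111 = 0.4955
  k = 2: (55 + 40)/111 = 95/111 = 0.8559
  k = 3: (55 + 40 + 16)/111 = 111/111 = 1

Summary (fraction, with percent):

explained: PC1 0.4955 (49.55%), PC2 0.3604 (36.04%), PC3 0.1441 (14.41%);  cumulative: 0.4955, 0.8559, 1


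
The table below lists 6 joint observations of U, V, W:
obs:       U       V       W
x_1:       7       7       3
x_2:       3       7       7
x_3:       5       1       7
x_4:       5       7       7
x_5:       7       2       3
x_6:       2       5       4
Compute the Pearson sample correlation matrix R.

Step 1 — column means:
  mean(U) = (7 + 3 + 5 + 5 + 7 + 2) / 6 = 29/6 = 4.8333
  mean(V) = (7 + 7 + 1 + 7 + 2 + 5) / 6 = 29/6 = 4.8333
  mean(W) = (3 + 7 + 7 + 7 + 3 + 4) / 6 = 31/6 = 5.1667

Step 2 — sample variances and covariances s[i,j] = (1/(n-1)) · Σ_k (x_{k,i} - mean_i) · (x_{k,j} - mean_j), with n-1 = 5:
  s[U,U] = ((2.1667)·(2.1667) + (-1.8333)·(-1.8333) + (0.1667)·(0.1667) + (0.1667)·(0.1667) + (2.1667)·(2.1667) + (-2.8333)·(-2.8333)) / 5 = 20.8333/5 = 4.1667
  s[U,V] = ((2.1667)·(2.1667) + (-1.8333)·(2.1667) + (0.1667)·(-3.8333) + (0.1667)·(2.1667) + (2.1667)·(-2.8333) + (-2.8333)·(0.1667)) / 5 = -6.1667/5 = -1.2333
  s[U,W] = ((2.1667)·(-2.1667) + (-1.8333)·(1.8333) + (0.1667)·(1.8333) + (0.1667)·(1.8333) + (2.1667)·(-2.1667) + (-2.8333)·(-1.1667)) / 5 = -8.8333/5 = -1.7667
  s[V,V] = ((2.1667)·(2.1667) + (2.1667)·(2.1667) + (-3.8333)·(-3.8333) + (2.1667)·(2.1667) + (-2.8333)·(-2.8333) + (0.1667)·(0.1667)) / 5 = 36.8333/5 = 7.3667
  s[V,W] = ((2.1667)·(-2.1667) + (2.1667)·(1.8333) + (-3.8333)·(1.8333) + (2.1667)·(1.8333) + (-2.8333)·(-2.1667) + (0.1667)·(-1.1667)) / 5 = 2.1667/5 = 0.4333
  s[W,W] = ((-2.1667)·(-2.1667) + (1.8333)·(1.8333) + (1.8333)·(1.8333) + (1.8333)·(1.8333) + (-2.1667)·(-2.1667) + (-1.1667)·(-1.1667)) / 5 = 20.8333/5 = 4.1667
  Sample standard deviations s_i = √(s[i,i]):
  s(U) = √(4.1667) = 2.0412
  s(V) = √(7.3667) = 2.7142
  s(W) = √(4.1667) = 2.0412

Step 3 — r_{ij} = s_{ij} / (s_i · s_j):
  r[U,U] = 1 (diagonal).
  r[U,V] = -1.2333 / (2.0412 · 2.7142) = -1.2333 / 5.5403 = -0.2226
  r[U,W] = -1.7667 / (2.0412 · 2.0412) = -1.7667 / 4.1667 = -0.424
  r[V,V] = 1 (diagonal).
  r[V,W] = 0.4333 / (2.7142 · 2.0412) = 0.4333 / 5.5403 = 0.0782
  r[W,W] = 1 (diagonal).

R is symmetric with unit diagonal. Assembling:

R = [[1, -0.2226, -0.424],
 [-0.2226, 1, 0.0782],
 [-0.424, 0.0782, 1]]


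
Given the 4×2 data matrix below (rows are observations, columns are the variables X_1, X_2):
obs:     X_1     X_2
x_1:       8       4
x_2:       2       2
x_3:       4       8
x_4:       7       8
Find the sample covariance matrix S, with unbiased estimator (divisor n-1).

Step 1 — column means:
  mean(X_1) = (8 + 2 + 4 + 7) / 4 = 21/4 = 5.25
  mean(X_2) = (4 + 2 + 8 + 8) / 4 = 22/4 = 5.5

Step 2 — sample covariance S[i,j] = (1/(n-1)) · Σ_k (x_{k,i} - mean_i) · (x_{k,j} - mean_j), with n-1 = 3.
  S[X_1,X_1] = ((2.75)·(2.75) + (-3.25)·(-3.25) + (-1.25)·(-1.25) + (1.75)·(1.75)) / 3 = 22.75/3 = 7.5833
  S[X_1,X_2] = ((2.75)·(-1.5) + (-3.25)·(-3.5) + (-1.25)·(2.5) + (1.75)·(2.5)) / 3 = 8.5/3 = 2.8333
  S[X_2,X_2] = ((-1.5)·(-1.5) + (-3.5)·(-3.5) + (2.5)·(2.5) + (2.5)·(2.5)) / 3 = 27/3 = 9

S is symmetric (S[j,i] = S[i,j]). Assembling:

S = [[7.5833, 2.8333],
 [2.8333, 9]]


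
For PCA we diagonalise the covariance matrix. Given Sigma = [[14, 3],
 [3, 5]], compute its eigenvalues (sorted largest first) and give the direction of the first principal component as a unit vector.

Step 1 — characteristic polynomial of 2×2 Sigma:
  det(Sigma - λI) = λ² - trace · λ + det = 0.
  trace = 14 + 5 = 19, det = 14·5 - (3)² = 61.
Step 2 — discriminant:
  Δ = trace² - 4·det = 361 - 244 = 117.
Step 3 — eigenvalues:
  λ = (trace ± √Δ)/2 = (19 ± 10.8167)/2,
  λ_1 = 14.9083,  λ_2 = 4.0917.

Step 4 — unit eigenvector for λ_1: solve (Sigma - λ_1 I)v = 0. First row:
  (14 - 14.9083)·v_x + (3)·v_y = 0, i.e. (-0.9083)·v_x + (3)·v_y = 0,
  so v ∝ (b, λ_1 - a) = (3, 0.9083) = u.
  ||u|| = √((3)² + (0.9083)²) = √(9.8251) ≈ 3.1345,
  v_1 = u/||u|| ≈ (0.9571, 0.2898) (||v_1|| = 1).

λ_1 = 14.9083,  λ_2 = 4.0917;  v_1 ≈ (0.9571, 0.2898)


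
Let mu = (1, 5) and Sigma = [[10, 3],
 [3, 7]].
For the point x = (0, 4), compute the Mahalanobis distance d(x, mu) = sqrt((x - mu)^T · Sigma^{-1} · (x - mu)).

Step 1 — centre the observation: (x - mu) = (-1, -1).

Step 2 — invert Sigma. det(Sigma) = 10·7 - (3)² = 61.
  Sigma^{-1} = (1/det) · [[d, -b], [-b, a]] = [[0.1148, -0.0492],
 [-0.0492, 0.1639]].

Step 3 — form the quadratic (x - mu)^T · Sigma^{-1} · (x - mu):
  Sigma^{-1} · (x - mu) = (-0.0656, -0.1148).
  (x - mu)^T · [Sigma^{-1} · (x - mu)] = (-1)·(-0.0656) + (-1)·(-0.1148) = 0.1803.

Step 4 — take square root: d = √(0.1803) ≈ 0.4247.

d(x, mu) = √(0.1803) ≈ 0.4247


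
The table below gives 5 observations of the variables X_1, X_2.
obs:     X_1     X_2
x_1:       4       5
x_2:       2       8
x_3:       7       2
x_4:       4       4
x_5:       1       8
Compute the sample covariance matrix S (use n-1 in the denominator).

Step 1 — column means:
  mean(X_1) = (4 + 2 + 7 + 4 + 1) / 5 = 18/5 = 3.6
  mean(X_2) = (5 + 8 + 2 + 4 + 8) / 5 = 27/5 = 5.4

Step 2 — sample covariance S[i,j] = (1/(n-1)) · Σ_k (x_{k,i} - mean_i) · (x_{k,j} - mean_j), with n-1 = 4.
  S[X_1,X_1] = ((0.4)·(0.4) + (-1.6)·(-1.6) + (3.4)·(3.4) + (0.4)·(0.4) + (-2.6)·(-2.6)) / 4 = 21.2/4 = 5.3
  S[X_1,X_2] = ((0.4)·(-0.4) + (-1.6)·(2.6) + (3.4)·(-3.4) + (0.4)·(-1.4) + (-2.6)·(2.6)) / 4 = -23.2/4 = -5.8
  S[X_2,X_2] = ((-0.4)·(-0.4) + (2.6)·(2.6) + (-3.4)·(-3.4) + (-1.4)·(-1.4) + (2.6)·(2.6)) / 4 = 27.2/4 = 6.8

S is symmetric (S[j,i] = S[i,j]). Assembling:

S = [[5.3, -5.8],
 [-5.8, 6.8]]


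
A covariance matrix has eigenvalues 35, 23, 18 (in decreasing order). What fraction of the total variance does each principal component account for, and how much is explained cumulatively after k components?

Step 1 — total variance = trace(Sigma) = Σ λ_i = 35 + 23 + 18 = 76.

Step 2 — fraction explained by component i = λ_i / Σ λ:
  PC1: 35/76 = 0.4605
  PC2: 23/76 = 0.3026
  PC3: 18/76 = 0.2368

Step 3 — cumulative fraction after k components = (λ_1 + ... + λ_k) / Σ λ:
  k = 1: 35/76 = 0.4605
  k = 2: (35 + 23)/76 = 58/76 = 0.7632
  k = 3: (35 + 23 + 18)/76 = 76/76 = 1

Summary (fraction, with percent):

explained: PC1 0.4605 (46.05%), PC2 0.3026 (30.26%), PC3 0.2368 (23.68%);  cumulative: 0.4605, 0.7632, 1


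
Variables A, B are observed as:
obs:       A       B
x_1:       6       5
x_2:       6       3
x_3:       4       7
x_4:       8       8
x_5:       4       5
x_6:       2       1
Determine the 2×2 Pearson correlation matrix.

Step 1 — column means:
  mean(A) = (6 + 6 + 4 + 8 + 4 + 2) / 6 = 30/6 = 5
  mean(B) = (5 + 3 + 7 + 8 + 5 + 1) / 6 = 29/6 = 4.8333

Step 2 — sample variances and covariances s[i,j] = (1/(n-1)) · Σ_k (x_{k,i} - mean_i) · (x_{k,j} - mean_j), with n-1 = 5:
  s[A,A] = ((1)·(1) + (1)·(1) + (-1)·(-1) + (3)·(3) + (-1)·(-1) + (-3)·(-3)) / 5 = 22/5 = 4.4
  s[A,B] = ((1)·(0.1667) + (1)·(-1.8333) + (-1)·(2.1667) + (3)·(3.1667) + (-1)·(0.1667) + (-3)·(-3.8333)) / 5 = 17/5 = 3.4
  s[B,B] = ((0.1667)·(0.1667) + (-1.8333)·(-1.8333) + (2.1667)·(2.1667) + (3.1667)·(3.1667) + (0.1667)·(0.1667) + (-3.8333)·(-3.8333)) / 5 = 32.8333/5 = 6.5667
  Sample standard deviations s_i = √(s[i,i]):
  s(A) = √(4.4) = 2.0976
  s(B) = √(6.5667) = 2.5626

Step 3 — r_{ij} = s_{ij} / (s_i · s_j):
  r[A,A] = 1 (diagonal).
  r[A,B] = 3.4 / (2.0976 · 2.5626) = 3.4 / 5.3753 = 0.6325
  r[B,B] = 1 (diagonal).

R is symmetric with unit diagonal. Assembling:

R = [[1, 0.6325],
 [0.6325, 1]]


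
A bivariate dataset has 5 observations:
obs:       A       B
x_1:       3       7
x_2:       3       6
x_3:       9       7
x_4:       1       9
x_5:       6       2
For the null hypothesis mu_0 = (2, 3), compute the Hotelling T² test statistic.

Step 1 — sample mean vector:
  mean(A) = (3 + 3 + 9 + 1 + 6) / 5 = 22/5 = 4.4
  mean(B) = (7 + 6 + 7 + 9 + 2) / 5 = 31/5 = 6.2
  x̄ = (4.4, 6.2),  deviation x̄ - mu_0 = (4.4, 6.2) - (2, 3) = (2.4, 3.2).

Step 2 — sample covariance matrix, S[i,j] = (1/(n-1)) · Σ_k (x_{k,i} - mean_i) · (x_{k,j} - mean_j), divisor n-1 = 4:
  S[A,A] = ((-1.4)·(-1.4) + (-1.4)·(-1.4) + (4.6)·(4.6) + (-3.4)·(-3.4) + (1.6)·(1.6)) / 4 = 39.2/4 = 9.8
  S[A,B] = ((-1.4)·(0.8) + (-1.4)·(-0.2) + (4.6)·(0.8) + (-3.4)·(2.8) + (1.6)·(-4.2)) / 4 = -13.4/4 = -3.35
  S[B,B] = ((0.8)·(0.8) + (-0.2)·(-0.2) + (0.8)·(0.8) + (2.8)·(2.8) + (-4.2)·(-4.2)) / 4 = 26.8/4 = 6.7
  S = [[9.8, -3.35],
 [-3.35, 6.7]].

Step 3 — invert S. det(S) = 9.8·6.7 - (-3.35)² = 54.4375.
  S^{-1} = (1/det) · [[d, -b], [-b, a]] = [[0.1231, 0.0615],
 [0.0615, 0.18]].

Step 4 — quadratic form (x̄ - mu_0)^T · S^{-1} · (x̄ - mu_0):
  S^{-1} · (x̄ - mu_0) = (0.4923, 0.7238),
  (x̄ - mu_0)^T · [...] = (2.4)·(0.4923) + (3.2)·(0.7238) = 3.4976.

Step 5 — scale by n: T² = 5 · 3.4976 = 17.4879.

T² ≈ 17.4879


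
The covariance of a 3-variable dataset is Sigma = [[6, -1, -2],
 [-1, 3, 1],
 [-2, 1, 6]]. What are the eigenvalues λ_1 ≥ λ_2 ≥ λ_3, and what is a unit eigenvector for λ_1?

Step 1 — characteristic polynomial p(λ) = det(λI - Sigma) = λ³ - tr·λ² + c_1·λ - det, where tr = trace, c_1 = sum of the principal 2×2 minors, det = det(Sigma):
  tr = 6 + 3 + 6 = 15,
  c_1 = (6·3 - (-1)²) + (6·6 - (-2)²) + (3·6 - (1)²) = 17 + 32 + 17 = 66,
  det = 6·(3·6 - (1)²) - (-1)·((-1)·6 - (1)·(-2)) + (-2)·((-1)·(1) - 3·(-2)) = 6·(17) - (-1)·(-4) + (-2)·(5) = 88.
  So p(λ) = λ³ - 15λ² + 66λ - 88.
Step 2 — look for an integer root (rational root theorem: any rational root is an integer divisor of 88). Testing λ = 4:
  p(4) = 64 - 240 + 264 - 88 = 0  ✓
  Dividing out (λ - 4): p(λ) = (λ - 4)(λ² - 11λ + 22).
Step 3 — remaining eigenvalues from the quadratic λ² - 11λ + 22 = 0:
  Δ = 11² - 4·22 = 121 - 88 = 33,  λ = (11 ± √33)/2 = (11 ± 5.7446)/2 ≈ 8.3723 or 2.6277.
  Sorted: λ_1 = 8.3723,  λ_2 = 4,  λ_3 = 2.6277  (check: sum = 15 = tr ✓).

Step 4 — unit eigenvector for λ_1 ≈ 8.3723: v spans the null space of (Sigma - λ_1 I), whose rows are
  r_1 = (-2.3723, -1, -2),  r_2 = (-1, -5.3723, 1),  r_3 = (-2, 1, -2.3723).
  v is orthogonal to every row, so take v ∝ r_1 × r_2 = ((-1)·(1) - (-2)·(-5.3723), (-2)·(-1) - (-2.3723)·(1), (-2.3723)·(-5.3723) - (-1)·(-1)) ≈ (-11.7446, 4.3723, 11.7446).
  Rescale (multiply by -1 so the first nonzero entry is positive): u = (11.7446, -4.3723, -11.7446).
  ||u|| = √((11.7446)² + (-4.3723)² + (-11.7446)²) = √(294.9863) ≈ 17.1752,  v_1 = u/||u|| ≈ (0.6838, -0.2546, -0.6838) (||v_1|| = 1).

λ_1 = 8.3723,  λ_2 = 4,  λ_3 = 2.6277;  v_1 ≈ (0.6838, -0.2546, -0.6838)


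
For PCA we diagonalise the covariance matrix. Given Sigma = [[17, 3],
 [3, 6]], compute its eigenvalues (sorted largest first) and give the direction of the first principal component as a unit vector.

Step 1 — characteristic polynomial of 2×2 Sigma:
  det(Sigma - λI) = λ² - trace · λ + det = 0.
  trace = 17 + 6 = 23, det = 17·6 - (3)² = 93.
Step 2 — discriminant:
  Δ = trace² - 4·det = 529 - 372 = 157.
Step 3 — eigenvalues:
  λ = (trace ± √Δ)/2 = (23 ± 12.53)/2,
  λ_1 = 17.765,  λ_2 = 5.235.

Step 4 — unit eigenvector for λ_1: solve (Sigma - λ_1 I)v = 0. First row:
  (17 - 17.765)·v_x + (3)·v_y = 0, i.e. (-0.765)·v_x + (3)·v_y = 0,
  so v ∝ (b, λ_1 - a) = (3, 0.765) = u.
  ||u|| = √((3)² + (0.765)²) = √(9.5852) ≈ 3.096,
  v_1 = u/||u|| ≈ (0.969, 0.2471) (||v_1|| = 1).

λ_1 = 17.765,  λ_2 = 5.235;  v_1 ≈ (0.969, 0.2471)


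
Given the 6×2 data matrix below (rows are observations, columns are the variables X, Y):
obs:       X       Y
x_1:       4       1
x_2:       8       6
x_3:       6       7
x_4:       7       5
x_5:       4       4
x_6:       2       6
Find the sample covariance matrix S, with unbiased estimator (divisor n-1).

Step 1 — column means:
  mean(X) = (4 + 8 + 6 + 7 + 4 + 2) / 6 = 31/6 = 5.1667
  mean(Y) = (1 + 6 + 7 + 5 + 4 + 6) / 6 = 29/6 = 4.8333

Step 2 — sample covariance S[i,j] = (1/(n-1)) · Σ_k (x_{k,i} - mean_i) · (x_{k,j} - mean_j), with n-1 = 5.
  S[X,X] = ((-1.1667)·(-1.1667) + (2.8333)·(2.8333) + (0.8333)·(0.8333) + (1.8333)·(1.8333) + (-1.1667)·(-1.1667) + (-3.1667)·(-3.1667)) / 5 = 24.8333/5 = 4.9667
  S[X,Y] = ((-1.1667)·(-3.8333) + (2.8333)·(1.1667) + (0.8333)·(2.1667) + (1.8333)·(0.1667) + (-1.1667)·(-0.8333) + (-3.1667)·(1.1667)) / 5 = 7.1667/5 = 1.4333
  S[Y,Y] = ((-3.8333)·(-3.8333) + (1.1667)·(1.1667) + (2.1667)·(2.1667) + (0.1667)·(0.1667) + (-0.8333)·(-0.8333) + (1.1667)·(1.1667)) / 5 = 22.8333/5 = 4.5667

S is symmetric (S[j,i] = S[i,j]). Assembling:

S = [[4.9667, 1.4333],
 [1.4333, 4.5667]]


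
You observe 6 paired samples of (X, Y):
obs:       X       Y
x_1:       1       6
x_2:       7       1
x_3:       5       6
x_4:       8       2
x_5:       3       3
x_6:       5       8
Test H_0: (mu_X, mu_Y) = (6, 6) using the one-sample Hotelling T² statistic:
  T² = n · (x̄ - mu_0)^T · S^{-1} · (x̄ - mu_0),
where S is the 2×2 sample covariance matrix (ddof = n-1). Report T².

Step 1 — sample mean vector:
  mean(X) = (1 + 7 + 5 + 8 + 3 + 5) / 6 = 29/6 = 4.8333
  mean(Y) = (6 + 1 + 6 + 2 + 3 + 8) / 6 = 26/6 = 4.3333
  x̄ = (4.8333, 4.3333),  deviation x̄ - mu_0 = (4.8333, 4.3333) - (6, 6) = (-1.1667, -1.6667).

Step 2 — sample covariance matrix, S[i,j] = (1/(n-1)) · Σ_k (x_{k,i} - mean_i) · (x_{k,j} - mean_j), divisor n-1 = 5:
  S[X,X] = ((-3.8333)·(-3.8333) + (2.1667)·(2.1667) + (0.1667)·(0.1667) + (3.1667)·(3.1667) + (-1.8333)·(-1.8333) + (0.1667)·(0.1667)) / 5 = 32.8333/5 = 6.5667
  S[X,Y] = ((-3.8333)·(1.6667) + (2.1667)·(-3.3333) + (0.1667)·(1.6667) + (3.1667)·(-2.3333) + (-1.8333)·(-1.3333) + (0.1667)·(3.6667)) / 5 = -17.6667/5 = -3.5333
  S[Y,Y] = ((1.6667)·(1.6667) + (-3.3333)·(-3.3333) + (1.6667)·(1.6667) + (-2.3333)·(-2.3333) + (-1.3333)·(-1.3333) + (3.6667)·(3.6667)) / 5 = 37.3333/5 = 7.4667
  S = [[6.5667, -3.5333],
 [-3.5333, 7.4667]].

Step 3 — invert S. det(S) = 6.5667·7.4667 - (-3.5333)² = 36.5467.
  S^{-1} = (1/det) · [[d, -b], [-b, a]] = [[0.2043, 0.0967],
 [0.0967, 0.1797]].

Step 4 — quadratic form (x̄ - mu_0)^T · S^{-1} · (x̄ - mu_0):
  S^{-1} · (x̄ - mu_0) = (-0.3995, -0.4123),
  (x̄ - mu_0)^T · [...] = (-1.1667)·(-0.3995) + (-1.6667)·(-0.4123) = 1.1532.

Step 5 — scale by n: T² = 6 · 1.1532 = 6.919.

T² ≈ 6.919


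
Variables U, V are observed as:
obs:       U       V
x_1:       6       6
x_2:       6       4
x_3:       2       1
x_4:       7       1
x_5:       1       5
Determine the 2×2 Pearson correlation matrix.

Step 1 — column means:
  mean(U) = (6 + 6 + 2 + 7 + 1) / 5 = 22/5 = 4.4
  mean(V) = (6 + 4 + 1 + 1 + 5) / 5 = 17/5 = 3.4

Step 2 — sample variances and covariances s[i,j] = (1/(n-1)) · Σ_k (x_{k,i} - mean_i) · (x_{k,j} - mean_j), with n-1 = 4:
  s[U,U] = ((1.6)·(1.6) + (1.6)·(1.6) + (-2.4)·(-2.4) + (2.6)·(2.6) + (-3.4)·(-3.4)) / 4 = 29.2/4 = 7.3
  s[U,V] = ((1.6)·(2.6) + (1.6)·(0.6) + (-2.4)·(-2.4) + (2.6)·(-2.4) + (-3.4)·(1.6)) / 4 = -0.8/4 = -0.2
  s[V,V] = ((2.6)·(2.6) + (0.6)·(0.6) + (-2.4)·(-2.4) + (-2.4)·(-2.4) + (1.6)·(1.6)) / 4 = 21.2/4 = 5.3
  Sample standard deviations s_i = √(s[i,i]):
  s(U) = √(7.3) = 2.7019
  s(V) = √(5.3) = 2.3022

Step 3 — r_{ij} = s_{ij} / (s_i · s_j):
  r[U,U] = 1 (diagonal).
  r[U,V] = -0.2 / (2.7019 · 2.3022) = -0.2 / 6.2201 = -0.0322
  r[V,V] = 1 (diagonal).

R is symmetric with unit diagonal. Assembling:

R = [[1, -0.0322],
 [-0.0322, 1]]


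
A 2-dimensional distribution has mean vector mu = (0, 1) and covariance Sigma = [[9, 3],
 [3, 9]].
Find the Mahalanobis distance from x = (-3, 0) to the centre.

Step 1 — centre the observation: (x - mu) = (-3, -1).

Step 2 — invert Sigma. det(Sigma) = 9·9 - (3)² = 72.
  Sigma^{-1} = (1/det) · [[d, -b], [-b, a]] = [[0.125, -0.0417],
 [-0.0417, 0.125]].

Step 3 — form the quadratic (x - mu)^T · Sigma^{-1} · (x - mu):
  Sigma^{-1} · (x - mu) = (-0.3333, 0).
  (x - mu)^T · [Sigma^{-1} · (x - mu)] = (-3)·(-0.3333) + (-1)·(0) = 1.

Step 4 — take square root: d = √(1) ≈ 1.

d(x, mu) = √(1) ≈ 1


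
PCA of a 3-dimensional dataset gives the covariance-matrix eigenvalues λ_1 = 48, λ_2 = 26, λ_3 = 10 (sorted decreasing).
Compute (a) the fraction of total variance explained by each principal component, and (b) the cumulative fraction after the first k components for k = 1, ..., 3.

Step 1 — total variance = trace(Sigma) = Σ λ_i = 48 + 26 + 10 = 84.

Step 2 — fraction explained by component i = λ_i / Σ λ:
  PC1: 48/84 = 0.5714
  PC2: 26/84 = 0.3095
  PC3: 10/84 = 0.119

Step 3 — cumulative fraction after k components = (λ_1 + ... + λ_k) / Σ λ:
  k = 1: 48/84 = 0.5714
  k = 2: (48 + 26)/84 = 74/84 = 0.881
  k = 3: (48 + 26 + 10)/84 = 84/84 = 1

Summary (fraction, with percent):

explained: PC1 0.5714 (57.14%), PC2 0.3095 (30.95%), PC3 0.119 (11.9%);  cumulative: 0.5714, 0.881, 1
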